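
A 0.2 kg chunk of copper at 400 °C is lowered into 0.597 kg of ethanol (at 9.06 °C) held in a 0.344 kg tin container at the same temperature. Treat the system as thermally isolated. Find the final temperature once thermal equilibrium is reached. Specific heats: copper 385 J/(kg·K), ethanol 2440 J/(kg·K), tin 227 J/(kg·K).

T_f ≈ 27.7 °C

T_f is the heat-capacity-weighted average of the initial temperatures:
T_f = (77·400 + 1456.7·9.06 + 78.09·9.06) / (77 + 1456.7 + 78.09)
    = 44705 / 1611.8 ≈ 27.74 °C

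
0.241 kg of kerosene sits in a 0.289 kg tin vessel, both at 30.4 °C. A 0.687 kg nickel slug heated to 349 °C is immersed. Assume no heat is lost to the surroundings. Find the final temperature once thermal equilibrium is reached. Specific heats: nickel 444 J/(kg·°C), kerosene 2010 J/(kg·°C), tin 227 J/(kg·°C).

T_f ≈ 144.1 °C

T_f is the heat-capacity-weighted average of the initial temperatures:
T_f = (305.03×349 + 484.41×30.4 + 65.6×30.4) / (305.03 + 484.41 + 65.6)
    = 123175 / 855.04 ≈ 144.06 °C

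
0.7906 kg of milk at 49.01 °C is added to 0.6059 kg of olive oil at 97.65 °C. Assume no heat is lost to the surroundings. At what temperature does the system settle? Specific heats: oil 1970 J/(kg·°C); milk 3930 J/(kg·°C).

T_f ≈ 62.5 °C

Heat lost by the oil equals heat gained by the milk:
0.6059·1970·(97.65 − T) = 0.7906·3930·(T − 49.01)
1193.6(97.65 − T) = 3107.1(T − 49.01)
4300.7 T = 268834  ⇒  T ≈ 62.51 °C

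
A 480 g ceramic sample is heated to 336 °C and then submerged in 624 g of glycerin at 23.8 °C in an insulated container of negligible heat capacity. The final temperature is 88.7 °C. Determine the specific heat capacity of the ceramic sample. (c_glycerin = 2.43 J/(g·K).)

c ≈ 0.829 J/(g·K)

m_s c (T_s − T_f) = m_glycerin c_glycerin (T_f − T_0):
480·c·(336 − 88.7) = 624·2.43·(88.7 − 23.8)
118704 c = 98409  ⇒  c ≈ 0.829 J/(g·K)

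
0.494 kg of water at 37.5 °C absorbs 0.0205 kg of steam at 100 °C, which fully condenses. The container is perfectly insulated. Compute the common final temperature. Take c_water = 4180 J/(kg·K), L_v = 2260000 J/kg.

Net heat exchanged in the isolated system is zero:
condense steam: −0.0205·2260000 = −46330
  condensate cools 100→T: 0.0205·4180·(T − 100) = 85.69(T − 100)
  original water: 2064.9(T − 37.5)
2150.6 T = 46330 + 8569 + 77434 = 132334
T ≈ 61.53 °C (< 100 °C, so full condensation is consistent).

T_f ≈ 61.5 °C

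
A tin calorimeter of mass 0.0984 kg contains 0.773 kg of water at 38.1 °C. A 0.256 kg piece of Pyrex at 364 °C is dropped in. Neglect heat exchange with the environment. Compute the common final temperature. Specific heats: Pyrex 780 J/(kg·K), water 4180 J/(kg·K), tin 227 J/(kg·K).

Conservation of energy gives ΣQ = 0:
0.256*780*(T − 364) + 0.773*4180*(T − 38.1) + 0.0984*227*(T − 38.1) = 0
199.68(T − 364) + 3231.1(T − 38.1) + 22.34(T − 38.1) = 0
3453.2 T = 196641
T ≈ 56.95 °C

T_f ≈ 56.9 °C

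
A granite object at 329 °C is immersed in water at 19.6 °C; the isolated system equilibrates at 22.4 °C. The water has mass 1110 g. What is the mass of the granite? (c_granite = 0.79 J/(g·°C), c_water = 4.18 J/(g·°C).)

m ≈ 53.6 g

Heat lost by the granite = heat gained by the water:
m×0.79×(329 − 22.4) = 1110×4.18×(22.4 − 19.6)
242.21 m = 12991  ⇒  m ≈ 53.64 g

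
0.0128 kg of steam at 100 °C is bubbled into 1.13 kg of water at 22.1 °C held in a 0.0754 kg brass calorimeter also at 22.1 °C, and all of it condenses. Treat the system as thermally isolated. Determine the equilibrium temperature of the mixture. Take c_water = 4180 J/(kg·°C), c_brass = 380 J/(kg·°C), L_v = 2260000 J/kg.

T_f ≈ 29.0 °C

Energy balance with sensible and latent terms:
latent heat released on condensation: 0.0128×2260000 = 28928; condensed water 100 °C→T: 53.5(T − 100); original water: 4723.4(T − 22.1); cup: 28.65(T − 22.1)
4805.6 T = 28928 + 5350.4 + 105020 = 139299
T ≈ 28.99 °C, under the boiling point, so the assumption holds.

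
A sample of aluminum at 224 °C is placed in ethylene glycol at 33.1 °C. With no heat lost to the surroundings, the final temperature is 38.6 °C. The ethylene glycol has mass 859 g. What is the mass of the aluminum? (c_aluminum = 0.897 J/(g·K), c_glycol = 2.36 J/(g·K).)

m ≈ 67 g

Heat lost by the aluminum = heat gained by the glycol:
m·0.897·(224 − 38.6) = 859·2.36·(38.6 − 33.1)
166.3 m = 11150  ⇒  m ≈ 67.04 g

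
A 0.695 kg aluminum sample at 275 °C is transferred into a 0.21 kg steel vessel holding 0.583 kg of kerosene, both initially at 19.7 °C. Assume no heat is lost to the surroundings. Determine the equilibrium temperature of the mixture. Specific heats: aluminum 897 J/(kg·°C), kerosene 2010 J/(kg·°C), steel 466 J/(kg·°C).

T_f = Σ m_i c_i T_i / Σ m_i c_i:
T_f = (623.41·275 + 1171.8·19.7 + 97.86·19.7) / (623.41 + 1171.8 + 97.86)
    = 196452 / 1893.1 ≈ 103.77 °C

T_f ≈ 103.8 °C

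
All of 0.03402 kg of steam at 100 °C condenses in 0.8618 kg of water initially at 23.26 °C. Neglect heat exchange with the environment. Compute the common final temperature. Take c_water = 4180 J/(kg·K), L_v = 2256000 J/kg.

Energy balance with sensible and latent terms:
steam→water at 100 °C releases m L_v = 0.03402·2256000 = 76749; condensed water 100 °C→T: 142.2(T − 100); water warms: 0.8618·4180·(T − 23.26) = 3602.3(T − 23.26)
3744.5 T = 76749 + 14220 + 83790 = 174760
T ≈ 46.67 °C (< 100 °C, so full condensation is consistent).

T_f ≈ 46.7 °C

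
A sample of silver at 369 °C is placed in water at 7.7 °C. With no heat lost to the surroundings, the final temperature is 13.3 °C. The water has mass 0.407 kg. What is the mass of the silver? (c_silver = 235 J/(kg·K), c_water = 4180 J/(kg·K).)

|Q_silver| = |Q_water|:
m·235·(369 − 13.3) = 0.407·4180·(13.3 − 7.7)
83590 m = 9527.1  ⇒  m ≈ 0.114 kg

m ≈ 0.114 kg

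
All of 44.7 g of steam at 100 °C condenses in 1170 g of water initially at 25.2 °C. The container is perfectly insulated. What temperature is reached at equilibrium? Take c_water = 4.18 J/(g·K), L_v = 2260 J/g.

T_f ≈ 47.8 °C

Energy balance with sensible and latent terms:
latent heat released on condensation: 44.7·2260 = 101022
  condensate cools 100→T: 44.7·4.18·(T − 100) = 186.85(T − 100)
  original water: 4890.6(T − 25.2)
5077.4 T = 101022 + 18685 + 123243 = 242950
T ≈ 47.85 °C (< 100 °C, so full condensation is consistent).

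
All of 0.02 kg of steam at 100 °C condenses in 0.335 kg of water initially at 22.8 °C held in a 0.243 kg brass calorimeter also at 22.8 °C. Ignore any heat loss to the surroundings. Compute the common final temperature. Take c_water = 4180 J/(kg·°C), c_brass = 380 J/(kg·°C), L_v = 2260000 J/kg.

T_f ≈ 55.6 °C

Taking heat into each body as positive, Σ m c ΔT = 0:
steam→water at 100 °C releases m L_v = 0.02×2260000 = 45200; condensed water 100 °C→T: 83.6(T − 100); water warms: 0.335×4180×(T − 22.8) = 1400.3(T − 22.8); cup: 92.34(T − 22.8)
1576.2 T = 45200 + 8360 + 34032 = 87592
T ≈ 55.57 °C (< 100 °C, so full condensation is consistent).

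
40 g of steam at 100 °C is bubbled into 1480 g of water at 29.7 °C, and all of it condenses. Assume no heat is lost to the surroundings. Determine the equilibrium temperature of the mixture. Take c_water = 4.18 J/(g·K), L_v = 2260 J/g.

T_f ≈ 45.8 °C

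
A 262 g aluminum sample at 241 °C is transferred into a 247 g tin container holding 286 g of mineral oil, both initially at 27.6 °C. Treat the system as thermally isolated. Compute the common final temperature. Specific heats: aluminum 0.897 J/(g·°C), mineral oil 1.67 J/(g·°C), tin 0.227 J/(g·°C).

T_f ≈ 92.8 °C

Energy conservation, ΣQ = 0:
262×0.897×(T − 241) + 286×1.67×(T − 27.6) + 247×0.227×(T − 27.6) = 0
235.01(T − 241) + 477.62(T − 27.6) + 56.07(T − 27.6) = 0
768.7 T = 71368
T ≈ 92.84 °C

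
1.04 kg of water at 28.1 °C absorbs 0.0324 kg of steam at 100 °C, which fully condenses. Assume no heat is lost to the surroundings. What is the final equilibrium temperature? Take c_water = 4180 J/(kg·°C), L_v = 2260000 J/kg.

T_f ≈ 46.6 °C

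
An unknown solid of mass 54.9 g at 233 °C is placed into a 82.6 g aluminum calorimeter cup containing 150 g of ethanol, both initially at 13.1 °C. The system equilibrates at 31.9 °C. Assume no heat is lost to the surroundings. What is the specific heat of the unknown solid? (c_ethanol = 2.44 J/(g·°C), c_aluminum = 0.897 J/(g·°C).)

c ≈ 0.749 J/(g·°C)

Setting the total heat transfer to zero:
54.9·c·(31.9 − 233) + 150·2.44·(31.9 − 13.1) + 82.6·0.897·(31.9 − 13.1) = 0
-11040 c = -8273.7
c = -8273.7/-11040 ≈ 0.7494 J/(g·°C)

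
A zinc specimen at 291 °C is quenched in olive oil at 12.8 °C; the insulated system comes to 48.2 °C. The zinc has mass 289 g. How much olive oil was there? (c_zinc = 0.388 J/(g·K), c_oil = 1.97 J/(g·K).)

m ≈ 390 g

|Q_zinc| = |Q_oil|:
289·0.388·(291 − 48.2) = m·1.97·(48.2 − 12.8)
69.74 m = 27226  ⇒  m ≈ 390.4 g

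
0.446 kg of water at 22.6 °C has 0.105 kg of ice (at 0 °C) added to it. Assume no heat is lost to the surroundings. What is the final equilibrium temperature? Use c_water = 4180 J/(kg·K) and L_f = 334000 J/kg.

T_f ≈ 3.1 °C

Taking heat into each body as positive, Σ m c ΔT = 0:
melt ice: 0.105×334000 = 35070; warm the meltwater: 438.9 T; water: 1864.3(T − 22.6)
2303.2 T = 42133 − 35070 = 7062.7
T ≈ 3.07 °C. Since T > 0 °C, the all-ice-melts assumption holds.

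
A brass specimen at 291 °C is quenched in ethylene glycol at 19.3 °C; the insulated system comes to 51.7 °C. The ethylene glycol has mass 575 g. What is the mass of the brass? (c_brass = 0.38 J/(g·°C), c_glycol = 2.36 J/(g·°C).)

|Q_brass| = |Q_glycol|:
m×0.38×(291 − 51.7) = 575×2.36×(51.7 − 19.3)
90.93 m = 43967  ⇒  m ≈ 483.5 g

m ≈ 484 g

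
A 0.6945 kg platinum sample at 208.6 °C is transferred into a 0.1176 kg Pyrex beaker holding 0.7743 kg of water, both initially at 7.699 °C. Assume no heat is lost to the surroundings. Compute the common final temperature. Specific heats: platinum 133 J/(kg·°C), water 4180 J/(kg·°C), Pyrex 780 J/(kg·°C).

Conservation of energy gives ΣQ = 0:
0.6945·133·(T − 208.6) + 0.7743·4180·(T − 7.699) + 0.1176·780·(T − 7.699) = 0
92.37(T − 208.6) + 3236.6(T − 7.699) + 91.73(T − 7.699) = 0
3420.7 T = 44893
T = 44893/3420.7 ≈ 13.12 °C

T_f ≈ 13.1 °C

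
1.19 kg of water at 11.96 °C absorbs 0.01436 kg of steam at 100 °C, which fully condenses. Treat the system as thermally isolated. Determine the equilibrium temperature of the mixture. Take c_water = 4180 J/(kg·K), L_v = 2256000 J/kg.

Net heat exchanged in the isolated system is zero:
condense steam: −0.01436×2256000 = −32396
  condensed water 100 °C→T: 60.02(T − 100)
  original water: 4974.2(T − 11.96)
5034.2 T = 32396 + 6002.5 + 59491 = 97890
T ≈ 19.44 °C — below 100 °C, confirming all the steam condensed.

T_f ≈ 19.4 °C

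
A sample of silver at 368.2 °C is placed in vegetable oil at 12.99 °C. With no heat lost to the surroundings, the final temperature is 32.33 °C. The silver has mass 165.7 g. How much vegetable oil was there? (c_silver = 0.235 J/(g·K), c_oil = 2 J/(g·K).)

Net heat exchanged in the isolated system is zero:
165.7·0.235·(32.33 − 368.2) + m·2·(32.33 − 12.99) = 0
38.68 m = 13079
m = 13079/38.68 ≈ 338.1 g

m ≈ 338 g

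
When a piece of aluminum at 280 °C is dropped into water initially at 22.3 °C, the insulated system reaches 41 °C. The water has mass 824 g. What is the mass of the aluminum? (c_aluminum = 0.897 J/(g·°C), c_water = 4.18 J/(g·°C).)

m ≈ 300 g

Heat gained plus heat lost sum to zero:
m×0.897×(41 − 280) + 824×4.18×(41 − 22.3) = 0
-214.38 m = -64409
m = -64409/-214.38 ≈ 300.4 g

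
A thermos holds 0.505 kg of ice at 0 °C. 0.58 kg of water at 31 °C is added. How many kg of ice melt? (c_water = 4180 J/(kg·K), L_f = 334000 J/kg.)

m_melted ≈ 0.225 kg

Cooling the water to 0 °C releases 0.58·4180·31 = 75156 J.
Fully melting the ice requires m_ice L_f = 0.505·334000 = 168670 J.
Since 75156 < 168670 J, not all the ice melts; equilibrium is at 0 °C.
Mass melted = 75156/334000 ≈ 0.225 kg.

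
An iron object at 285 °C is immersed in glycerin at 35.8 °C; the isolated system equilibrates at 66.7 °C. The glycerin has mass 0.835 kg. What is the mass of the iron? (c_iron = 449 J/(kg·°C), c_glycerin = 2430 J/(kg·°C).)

m ≈ 0.64 kg

Conservation of energy gives ΣQ = 0:
m·449·(66.7 − 285) + 0.835·2430·(66.7 − 35.8) = 0
-98017 m = -62698
m = -62698/-98017 ≈ 0.6397 kg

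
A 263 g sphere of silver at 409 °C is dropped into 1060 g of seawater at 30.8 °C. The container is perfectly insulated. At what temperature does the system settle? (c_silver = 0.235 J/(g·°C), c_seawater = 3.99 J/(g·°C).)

T_f ≈ 36.2 °C

Setting the total heat transfer to zero:
263·0.235·(T − 409) + 1060·3.99·(T − 30.8) = 0
61.8(T − 409) + 4229.4(T − 30.8) = 0
4291.2 T = 155544
T ≈ 36.25 °C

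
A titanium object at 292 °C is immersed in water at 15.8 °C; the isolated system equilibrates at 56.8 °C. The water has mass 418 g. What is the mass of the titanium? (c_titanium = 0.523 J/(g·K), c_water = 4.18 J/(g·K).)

m ≈ 582 g

|Q_titanium| = |Q_water|:
m×0.523×(292 − 56.8) = 418×4.18×(56.8 − 15.8)
123.01 m = 71637  ⇒  m ≈ 582.4 g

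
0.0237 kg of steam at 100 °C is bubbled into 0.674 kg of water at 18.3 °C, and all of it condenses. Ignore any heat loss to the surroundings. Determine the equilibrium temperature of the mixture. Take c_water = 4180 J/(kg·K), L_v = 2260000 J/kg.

T_f ≈ 39.4 °C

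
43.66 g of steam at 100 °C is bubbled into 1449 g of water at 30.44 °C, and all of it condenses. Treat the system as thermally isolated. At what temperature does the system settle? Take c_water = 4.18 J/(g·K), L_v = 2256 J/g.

T_f ≈ 48.3 °C

Conservation of energy gives ΣQ = 0:
steam→water at 100 °C releases m L_v = 43.66×2256 = 98497; condensed water 100 °C→T: 182.5(T − 100); original water: 6056.8(T − 30.44)
6239.3 T = 98497 + 18250 + 184370 = 301116
T ≈ 48.26 °C (< 100 °C, so full condensation is consistent).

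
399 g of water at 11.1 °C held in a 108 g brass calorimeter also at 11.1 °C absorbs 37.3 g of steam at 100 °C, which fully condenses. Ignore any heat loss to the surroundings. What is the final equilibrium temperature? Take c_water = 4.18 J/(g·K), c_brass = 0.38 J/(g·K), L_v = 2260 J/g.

T_f ≈ 63.7 °C

Sum of m c ΔT and latent-heat terms is zero:
latent heat released on condensation: 37.3×2260 = 84298; condensed water 100 °C→T: 155.91(T − 100); original water: 1667.8(T − 11.1); brass cup: 108×0.38×(T − 11.1) = 41.04(T − 11.1)
1864.8 T = 84298 + 15591 + 18968 = 118858
T ≈ 63.74 °C (< 100 °C, so full condensation is consistent).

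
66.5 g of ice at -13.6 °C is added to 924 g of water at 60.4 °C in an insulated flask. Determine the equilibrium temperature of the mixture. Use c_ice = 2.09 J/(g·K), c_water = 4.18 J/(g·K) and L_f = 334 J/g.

Conservation of energy gives ΣQ = 0:
warm ice to 0 °C: 66.5×2.09×(0 − (-13.6)) = 1890.2; fusion: m_ice L_f = 66.5×334 = 22211; meltwater 0→T: 66.5×4.18×T = 277.97 T; water cools: 924×4.18×(T − 60.4) = 3862.3(T − 60.4)
4140.3 T = 233284 − 24101 = 209183
T ≈ 50.52 °C (positive, so assuming full melt was valid).

T_f ≈ 50.5 °C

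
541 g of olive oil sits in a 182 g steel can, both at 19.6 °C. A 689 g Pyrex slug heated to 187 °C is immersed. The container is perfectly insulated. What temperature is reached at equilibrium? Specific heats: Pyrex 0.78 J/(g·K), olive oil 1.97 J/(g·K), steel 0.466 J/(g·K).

With ΣQ=0 the equilibrium temperature is the m·c-weighted mean:
T_f = (537.42·187 + 1065.8·19.6 + 84.81·19.6) / (537.42 + 1065.8 + 84.81)
    = 123049 / 1688 ≈ 72.90 °C

T_f ≈ 72.9 °C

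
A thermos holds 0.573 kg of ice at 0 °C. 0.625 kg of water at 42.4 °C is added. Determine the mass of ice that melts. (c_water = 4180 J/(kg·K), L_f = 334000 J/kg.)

Heat available from the water dropping to 0 °C: 0.625·4180·42.4 = 110770 J.
Fully melting the ice requires m_ice L_f = 0.573·334000 = 191382 J.
That's not enough to melt it all — equilibrium is at 0 °C with ice remaining.
Mass melted = 110770/334000 ≈ 0.3316 kg.

m_melted ≈ 0.332 kg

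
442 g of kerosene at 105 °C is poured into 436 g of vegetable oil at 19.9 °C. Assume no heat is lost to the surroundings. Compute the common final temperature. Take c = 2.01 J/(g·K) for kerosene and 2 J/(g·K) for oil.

T_f ≈ 62.8 °C

T_f = Σ m_i c_i T_i / Σ m_i c_i:
T_f = (888.42*105 + 872*19.9) / (888.42 + 872)
    = 110637 / 1760.4 ≈ 62.85 °C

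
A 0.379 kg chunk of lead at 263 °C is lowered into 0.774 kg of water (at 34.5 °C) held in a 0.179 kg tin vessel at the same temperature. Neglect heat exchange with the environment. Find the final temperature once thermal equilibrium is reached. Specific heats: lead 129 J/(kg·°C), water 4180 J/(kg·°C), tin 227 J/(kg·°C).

T_f ≈ 37.9 °C

Heat gained plus heat lost sum to zero:
0.379*129*(T − 263) + 0.774*4180*(T − 34.5) + 0.179*227*(T − 34.5) = 0
3324.8 T = 125879
T = 125879 / 3324.8 = 37.9 °C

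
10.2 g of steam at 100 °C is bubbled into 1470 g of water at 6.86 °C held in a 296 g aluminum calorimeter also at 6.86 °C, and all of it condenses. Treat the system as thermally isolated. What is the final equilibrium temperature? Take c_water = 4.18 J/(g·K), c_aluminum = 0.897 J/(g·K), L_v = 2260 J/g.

T_f ≈ 11.0 °C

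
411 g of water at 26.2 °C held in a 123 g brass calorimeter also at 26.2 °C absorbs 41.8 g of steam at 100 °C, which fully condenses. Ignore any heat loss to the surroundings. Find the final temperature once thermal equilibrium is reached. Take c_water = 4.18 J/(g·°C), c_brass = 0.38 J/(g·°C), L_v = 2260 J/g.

Sum of m c ΔT and latent-heat terms is zero:
latent heat released on condensation: 41.8·2260 = 94468
  condensed water 100 °C→T: 174.72(T − 100)
  original water: 1718(T − 26.2)
  brass cup: 123·0.38·(T − 26.2) = 46.74(T − 26.2)
1939.4 T = 94468 + 17472 + 46236 = 158176
T ≈ 81.56 °C — below 100 °C, confirming all the steam condensed.

T_f ≈ 81.6 °C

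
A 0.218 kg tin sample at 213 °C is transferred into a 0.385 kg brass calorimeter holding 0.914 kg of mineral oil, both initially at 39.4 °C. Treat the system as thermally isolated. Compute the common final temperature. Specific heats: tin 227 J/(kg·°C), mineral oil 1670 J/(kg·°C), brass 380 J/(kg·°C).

T_f ≈ 44.4 °C

Taking heat into each body as positive, Σ m c ΔT = 0:
0.218·227·(T − 213) + 0.914·1670·(T − 39.4) + 0.385·380·(T − 39.4) = 0
1722.2 T = 76444
T = 76444/1722.2 ≈ 44.39 °C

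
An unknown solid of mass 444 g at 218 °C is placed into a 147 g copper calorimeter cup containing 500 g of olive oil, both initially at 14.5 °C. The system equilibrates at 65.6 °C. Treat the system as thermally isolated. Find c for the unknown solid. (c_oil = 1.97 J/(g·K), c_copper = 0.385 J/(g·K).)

c ≈ 0.787 J/(g·K)

Setting the total heat transfer to zero:
444×c×(65.6 − 218) + 500×1.97×(65.6 − 14.5) + 147×0.385×(65.6 − 14.5) = 0
-67666 c = -53226
c = -53226/-67666 ≈ 0.7866 J/(g·K)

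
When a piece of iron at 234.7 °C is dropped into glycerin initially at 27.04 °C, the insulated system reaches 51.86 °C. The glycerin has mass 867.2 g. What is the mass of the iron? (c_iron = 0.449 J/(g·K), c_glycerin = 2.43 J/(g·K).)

m ≈ 637 g

Heat lost by the iron = heat gained by the glycerin:
m·0.449·(234.7 − 51.86) = 867.2·2.43·(51.86 − 27.04)
82.1 m = 52303  ⇒  m ≈ 637.1 g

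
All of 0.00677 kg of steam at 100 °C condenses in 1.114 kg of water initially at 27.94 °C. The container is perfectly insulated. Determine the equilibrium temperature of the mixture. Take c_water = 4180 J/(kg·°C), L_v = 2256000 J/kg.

T_f ≈ 31.6 °C

Conservation of energy gives ΣQ = 0:
condense steam: −0.00677×2256000 = −15273
  condensate cools 100→T: 0.00677×4180×(T − 100) = 28.3(T − 100)
  water warms: 1.114×4180×(T − 27.94) = 4656.5(T − 27.94)
4684.8 T = 15273 + 2829.9 + 130103 = 148206
T ≈ 31.64 °C (< 100 °C, so full condensation is consistent).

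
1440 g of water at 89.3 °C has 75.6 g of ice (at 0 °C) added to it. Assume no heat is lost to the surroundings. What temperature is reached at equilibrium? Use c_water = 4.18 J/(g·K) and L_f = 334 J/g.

Sum of m c ΔT and latent-heat terms is zero:
latent heat to melt: 75.6·334 = 25250; warm the meltwater: 316.01 T; water: 6019.2(T − 89.3)
6335.2 T = 537515 − 25250 = 512264
T ≈ 80.86 °C — above 0 °C, consistent with complete melting.

T_f ≈ 80.9 °C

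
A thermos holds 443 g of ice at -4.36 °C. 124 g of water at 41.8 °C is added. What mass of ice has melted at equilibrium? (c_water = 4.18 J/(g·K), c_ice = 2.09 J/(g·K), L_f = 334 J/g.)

Water can give up m c ΔT = 124×4.18×41.8 = 21666 J before reaching 0 °C.
Of that, 443×2.09×4.36 = 4036.8 J goes to bring the ice to 0 °C, leaving 17629 J.
Melting all 443 g of ice would need 443×334 = 147962 J.
17629 J < 147962 J, so only part of the ice melts and the system sits at 0 °C.
Mass melted = 17629/334 ≈ 52.78 g.

m_melted ≈ 52.8 g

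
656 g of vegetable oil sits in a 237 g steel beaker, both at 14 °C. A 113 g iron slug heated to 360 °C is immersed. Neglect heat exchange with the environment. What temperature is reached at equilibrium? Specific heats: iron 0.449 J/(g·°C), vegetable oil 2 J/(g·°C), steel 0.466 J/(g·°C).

Energy conservation, ΣQ = 0:
113·0.449·(T − 360) + 656·2·(T − 14) + 237·0.466·(T − 14) = 0
50.74(T − 360) + 1312(T − 14) + 110.44(T − 14) = 0
(50.74 + 1312 + 110.44) T = 50.74·360 + 1312·14 + 110.44·14
T ≈ 25.92 °C

T_f ≈ 25.9 °C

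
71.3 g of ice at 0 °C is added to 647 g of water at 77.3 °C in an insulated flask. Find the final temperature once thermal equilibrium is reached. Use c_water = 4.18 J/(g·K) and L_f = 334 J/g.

T_f ≈ 61.7 °C

Net heat exchanged in the isolated system is zero:
latent heat to melt: 71.3×334 = 23814
  meltwater 0→T: 71.3×4.18×T = 298.03 T
  water: 2704.5(T − 77.3)
3002.5 T = 209055 − 23814 = 185241
T ≈ 61.70 °C — above 0 °C, consistent with complete melting.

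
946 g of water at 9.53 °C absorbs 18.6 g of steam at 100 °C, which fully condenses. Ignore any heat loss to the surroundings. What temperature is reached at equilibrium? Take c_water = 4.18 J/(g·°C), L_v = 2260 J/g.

T_f ≈ 21.7 °C

Heat gained plus heat lost sum to zero:
latent heat released on condensation: 18.6·2260 = 42036
  condensate cools 100→T: 18.6·4.18·(T − 100) = 77.75(T − 100)
  original water: 3954.3(T − 9.53)
4032 T = 42036 + 7774.8 + 37684 = 87495
T ≈ 21.70 °C (< 100 °C, so full condensation is consistent).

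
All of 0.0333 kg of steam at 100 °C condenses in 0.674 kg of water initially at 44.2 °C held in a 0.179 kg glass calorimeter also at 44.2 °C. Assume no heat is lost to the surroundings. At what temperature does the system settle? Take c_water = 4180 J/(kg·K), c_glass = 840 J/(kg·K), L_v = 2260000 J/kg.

Net heat exchanged in the isolated system is zero:
condense steam: −0.0333·2260000 = −75258
  condensed water 100 °C→T: 139.19(T − 100)
  water warms: 0.674·4180·(T − 44.2) = 2817.3(T − 44.2)
  cup: 150.36(T − 44.2)
3106.9 T = 75258 + 13919 + 131171 = 220349
T ≈ 70.92 °C (< 100 °C, so full condensation is consistent).

T_f ≈ 70.9 °C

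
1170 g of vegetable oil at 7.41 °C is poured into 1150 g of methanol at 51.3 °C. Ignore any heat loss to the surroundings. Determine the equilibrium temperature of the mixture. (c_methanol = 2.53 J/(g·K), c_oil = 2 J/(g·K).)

T_f ≈ 31.7 °C

Taking heat into each body as positive, Σ m c ΔT = 0:
1150*2.53*(T − 51.3) + 1170*2*(T − 7.41) = 0
5249.5 T = 166597
T = 166597 / 5249.5 = 31.7 °C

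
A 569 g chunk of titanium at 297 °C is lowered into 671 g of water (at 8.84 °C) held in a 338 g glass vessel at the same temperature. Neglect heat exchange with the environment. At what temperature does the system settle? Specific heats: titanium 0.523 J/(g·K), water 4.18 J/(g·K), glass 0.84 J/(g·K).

T_f ≈ 34.2 °C

T_f = Σ m_i c_i T_i / Σ m_i c_i:
T_f = (297.59×297 + 2804.8×8.84 + 283.92×8.84) / (297.59 + 2804.8 + 283.92)
    = 115687 / 3386.3 ≈ 34.16 °C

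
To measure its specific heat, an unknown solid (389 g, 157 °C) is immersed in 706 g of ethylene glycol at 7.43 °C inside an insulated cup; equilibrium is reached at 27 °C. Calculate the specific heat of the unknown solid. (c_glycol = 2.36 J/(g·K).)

c ≈ 0.645 J/(g·K)

m_s c (T_s − T_f) = m_glycol c_glycol (T_f − T_0):
389×c×(157 − 27) = 706×2.36×(27 − 7.43)
50570 c = 32607  ⇒  c ≈ 0.6448 J/(g·K)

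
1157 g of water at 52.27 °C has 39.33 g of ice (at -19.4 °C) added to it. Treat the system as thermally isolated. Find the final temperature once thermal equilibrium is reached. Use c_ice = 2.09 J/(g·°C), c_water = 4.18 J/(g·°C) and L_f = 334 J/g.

Heat gained plus heat lost sum to zero:
warm ice to 0 °C: 39.33·2.09·(0 − (-19.4)) = 1594.7; fusion: m_ice L_f = 39.33·334 = 13136; warm the meltwater: 164.4 T; water cools: 1157·4.18·(T − 52.27) = 4836.3(T − 52.27)
5000.7 T = 252791 − 14731 = 238060
T ≈ 47.61 °C (positive, so assuming full melt was valid).

T_f ≈ 47.6 °C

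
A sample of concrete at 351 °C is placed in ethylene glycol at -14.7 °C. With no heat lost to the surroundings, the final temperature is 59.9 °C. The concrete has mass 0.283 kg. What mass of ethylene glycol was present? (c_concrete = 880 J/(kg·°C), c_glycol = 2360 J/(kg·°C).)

Heat lost by the concrete = heat gained by the glycol:
0.283×880×(351 − 59.9) = m×2360×(59.9 − (-14.7))
176056 m = 72496  ⇒  m ≈ 0.4118 kg

m ≈ 0.412 kg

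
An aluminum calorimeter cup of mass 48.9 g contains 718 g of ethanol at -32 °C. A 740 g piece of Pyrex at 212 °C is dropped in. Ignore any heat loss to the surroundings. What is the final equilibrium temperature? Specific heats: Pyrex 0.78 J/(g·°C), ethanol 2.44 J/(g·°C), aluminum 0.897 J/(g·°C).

T_f ≈ 27.4 °C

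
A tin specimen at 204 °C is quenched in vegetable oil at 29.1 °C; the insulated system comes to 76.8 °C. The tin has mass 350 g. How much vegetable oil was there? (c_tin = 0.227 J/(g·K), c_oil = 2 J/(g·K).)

Net heat exchanged in the isolated system is zero:
350·0.227·(76.8 − 204) + m·2·(76.8 − 29.1) = 0
95.4 m = 10106
m = 10106/95.4 ≈ 105.9 g

m ≈ 106 g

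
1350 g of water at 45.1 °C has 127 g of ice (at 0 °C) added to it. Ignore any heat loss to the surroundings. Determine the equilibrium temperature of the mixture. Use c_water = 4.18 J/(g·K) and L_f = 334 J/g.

Energy balance with sensible and latent terms:
fusion: m_ice L_f = 127×334 = 42418
  meltwater 0→T: 127×4.18×T = 530.86 T
  water cools: 1350×4.18×(T − 45.1) = 5643(T − 45.1)
6173.9 T = 254499 − 42418 = 212081
T ≈ 34.35 °C — above 0 °C, consistent with complete melting.

T_f ≈ 34.4 °C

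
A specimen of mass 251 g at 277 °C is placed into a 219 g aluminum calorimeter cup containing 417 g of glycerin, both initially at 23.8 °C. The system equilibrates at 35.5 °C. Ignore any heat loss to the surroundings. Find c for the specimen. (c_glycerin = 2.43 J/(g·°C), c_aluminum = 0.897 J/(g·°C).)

Heat gained plus heat lost sum to zero:
251·c·(35.5 − 277) + 417·2.43·(35.5 − 23.8) + 219·0.897·(35.5 − 23.8) = 0
-60616 c = -14154
c = -14154/-60616 ≈ 0.2335 J/(g·°C)

c ≈ 0.234 J/(g·°C)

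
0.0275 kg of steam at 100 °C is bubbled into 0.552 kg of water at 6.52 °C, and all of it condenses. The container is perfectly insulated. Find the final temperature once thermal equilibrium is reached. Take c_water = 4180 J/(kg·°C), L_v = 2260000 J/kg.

Net heat exchanged in the isolated system is zero:
condense steam: −0.0275·2260000 = −62150
  condensed water 100 °C→T: 114.95(T − 100)
  original water: 2307.4(T − 6.52)
2422.3 T = 62150 + 11495 + 15044 = 88689
T ≈ 36.61 °C (< 100 °C, so full condensation is consistent).

T_f ≈ 36.6 °C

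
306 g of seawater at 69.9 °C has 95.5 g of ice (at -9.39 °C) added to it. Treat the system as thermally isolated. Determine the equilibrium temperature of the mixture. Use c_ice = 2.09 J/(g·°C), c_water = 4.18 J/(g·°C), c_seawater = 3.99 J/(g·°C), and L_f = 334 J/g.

Energy conservation, ΣQ = 0:
ice -9.39→0 °C: 95.5·2.09·9.39 = 1874.2; fusion: m_ice L_f = 95.5·334 = 31897; warm the meltwater: 399.19 T; seawater cools: 306·3.99·(T − 69.9) = 1220.9(T − 69.9)
1620.1 T = 85344 − 33771 = 51573
T ≈ 31.83 °C — above 0 °C, consistent with complete melting.

T_f ≈ 31.8 °C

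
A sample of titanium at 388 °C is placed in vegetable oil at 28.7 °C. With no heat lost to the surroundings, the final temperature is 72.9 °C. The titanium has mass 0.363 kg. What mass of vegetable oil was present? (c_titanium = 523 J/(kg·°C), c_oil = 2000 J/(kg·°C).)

Taking heat into each body as positive, Σ m c ΔT = 0:
0.363×523×(72.9 − 388) + m×2000×(72.9 − 28.7) = 0
88400 m = 59821
m = 59821/88400 ≈ 0.6767 kg

m ≈ 0.677 kg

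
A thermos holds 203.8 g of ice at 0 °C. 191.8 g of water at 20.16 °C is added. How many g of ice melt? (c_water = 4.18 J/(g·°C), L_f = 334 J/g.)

Cooling the water to 0 °C releases 191.8·4.18·20.16 = 16163 J.
Melting all 203.8 g of ice would need 203.8·334 = 68069 J.
Since 16163 < 68069 J, not all the ice melts; equilibrium is at 0 °C.
Mass melted = 16163/334 ≈ 48.39 g.

m_melted ≈ 48.4 g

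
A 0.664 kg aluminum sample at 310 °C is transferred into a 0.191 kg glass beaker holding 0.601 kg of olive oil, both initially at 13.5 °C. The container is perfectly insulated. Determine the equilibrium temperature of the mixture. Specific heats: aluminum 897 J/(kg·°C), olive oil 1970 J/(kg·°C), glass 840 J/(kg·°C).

T_f ≈ 104.5 °C

With ΣQ=0 the equilibrium temperature is the m·c-weighted mean:
T_f = (595.61·310 + 1184·13.5 + 160.44·13.5) / (595.61 + 1184 + 160.44)
    = 202788 / 1940 ≈ 104.53 °C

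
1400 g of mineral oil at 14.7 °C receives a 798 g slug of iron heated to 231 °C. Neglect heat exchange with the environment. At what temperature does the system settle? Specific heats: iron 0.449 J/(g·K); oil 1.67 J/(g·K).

T_f ≈ 43.4 °C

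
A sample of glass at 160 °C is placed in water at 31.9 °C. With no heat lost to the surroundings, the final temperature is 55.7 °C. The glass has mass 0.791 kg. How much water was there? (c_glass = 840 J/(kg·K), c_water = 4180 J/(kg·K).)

|Q_glass| = |Q_water|:
0.791×840×(160 − 55.7) = m×4180×(55.7 − 31.9)
99484 m = 69301  ⇒  m ≈ 0.6966 kg

m ≈ 0.697 kg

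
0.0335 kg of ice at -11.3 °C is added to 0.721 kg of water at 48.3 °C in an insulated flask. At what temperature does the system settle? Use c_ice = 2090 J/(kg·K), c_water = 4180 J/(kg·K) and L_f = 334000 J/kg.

Conservation of energy gives ΣQ = 0:
ice -11.3→0 °C: 0.0335×2090×11.3 = 791.17; latent heat to melt: 0.0335×334000 = 11189; warm the meltwater: 140.03 T; water cools: 0.721×4180×(T − 48.3) = 3013.8(T − 48.3)
3153.8 T = 145566 − 11980 = 133585
T ≈ 42.36 °C. Since T > 0 °C, the all-ice-melts assumption holds.

T_f ≈ 42.4 °C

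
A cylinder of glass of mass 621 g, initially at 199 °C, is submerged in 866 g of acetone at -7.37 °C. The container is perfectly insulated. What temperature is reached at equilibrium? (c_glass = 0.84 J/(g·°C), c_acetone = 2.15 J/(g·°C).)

T_f ≈ 37.8 °C

With ΣQ=0 the equilibrium temperature is the m·c-weighted mean:
T_f = (521.64×199 + 1861.9×(-7.37)) / (521.64 + 1861.9)
    = 90084 / 2383.5 ≈ 37.79 °C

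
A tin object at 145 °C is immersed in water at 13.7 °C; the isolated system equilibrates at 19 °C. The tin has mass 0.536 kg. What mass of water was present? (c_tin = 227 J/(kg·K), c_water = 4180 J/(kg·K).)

Heat gained plus heat lost sum to zero:
0.536×227×(19 − 145) + m×4180×(19 − 13.7) = 0
22154 m = 15331
m = 15331/22154 ≈ 0.692 kg

m ≈ 0.692 kg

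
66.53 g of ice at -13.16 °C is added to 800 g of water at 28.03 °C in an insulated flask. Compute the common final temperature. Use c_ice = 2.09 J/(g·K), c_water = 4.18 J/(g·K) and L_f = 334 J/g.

T_f ≈ 19.2 °C

Heat gained plus heat lost sum to zero:
ice -13.16→0 °C: 66.53·2.09·13.16 = 1829.9; fusion: m_ice L_f = 66.53·334 = 22221; meltwater 0→T: 66.53·4.18·T = 278.1 T; water: 3344(T − 28.03)
3622.1 T = 93732 − 24051 = 69681
T ≈ 19.24 °C (positive, so assuming full melt was valid).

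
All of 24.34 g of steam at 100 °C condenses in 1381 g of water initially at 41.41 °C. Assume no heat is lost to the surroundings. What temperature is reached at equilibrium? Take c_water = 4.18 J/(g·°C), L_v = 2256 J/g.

T_f ≈ 51.8 °C

Setting the total heat transfer to zero:
latent heat released on condensation: 24.34·2256 = 54911
  condensate cools 100→T: 24.34·4.18·(T − 100) = 101.74(T − 100)
  water warms: 1381·4.18·(T − 41.41) = 5772.6(T − 41.41)
5874.3 T = 54911 + 10174 + 239043 = 304128
T ≈ 51.77 °C, under the boiling point, so the assumption holds.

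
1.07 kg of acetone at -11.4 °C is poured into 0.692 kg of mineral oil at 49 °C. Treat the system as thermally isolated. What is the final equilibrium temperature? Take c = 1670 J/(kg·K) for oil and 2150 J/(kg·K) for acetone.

T_f ≈ 8.8 °C

Heat gained plus heat lost sum to zero:
0.692*1670*(T − 49) + 1.07*2150*(T − (-11.4)) = 0
(1155.6 + 2300.5) T = 1155.6*49 + 2300.5*(-11.4)
T = 30401/3456.1 ≈ 8.80 °C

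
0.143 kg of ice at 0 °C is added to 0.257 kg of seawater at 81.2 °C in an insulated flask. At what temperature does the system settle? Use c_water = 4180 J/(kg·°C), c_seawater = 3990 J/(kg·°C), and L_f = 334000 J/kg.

Energy conservation, ΣQ = 0:
fusion: m_ice L_f = 0.143·334000 = 47762; meltwater 0→T: 0.143·4180·T = 597.74 T; seawater cools: 0.257·3990·(T − 81.2) = 1025.4(T − 81.2)
1623.2 T = 83265 − 47762 = 35503
T ≈ 21.87 °C. Since T > 0 °C, the all-ice-melts assumption holds.

T_f ≈ 21.9 °C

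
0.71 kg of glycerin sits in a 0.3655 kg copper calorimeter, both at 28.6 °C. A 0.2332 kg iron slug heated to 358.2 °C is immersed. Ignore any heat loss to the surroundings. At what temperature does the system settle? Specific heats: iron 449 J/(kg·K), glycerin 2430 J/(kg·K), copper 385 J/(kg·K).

T_f ≈ 46.1 °C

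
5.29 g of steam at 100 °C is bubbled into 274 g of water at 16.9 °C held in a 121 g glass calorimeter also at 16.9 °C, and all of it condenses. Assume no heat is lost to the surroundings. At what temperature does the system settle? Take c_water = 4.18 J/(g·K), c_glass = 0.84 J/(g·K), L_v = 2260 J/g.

T_f ≈ 27.8 °C

Taking heat into each body as positive, Σ m c ΔT = 0:
steam→water at 100 °C releases m L_v = 5.29×2260 = 11955; condensed water 100 °C→T: 22.11(T − 100); original water: 1145.3(T − 16.9); glass cup: 121×0.84×(T − 16.9) = 101.64(T − 16.9)
1269.1 T = 11955 + 2211.2 + 21074 = 35240
T ≈ 27.77 °C, under the boiling point, so the assumption holds.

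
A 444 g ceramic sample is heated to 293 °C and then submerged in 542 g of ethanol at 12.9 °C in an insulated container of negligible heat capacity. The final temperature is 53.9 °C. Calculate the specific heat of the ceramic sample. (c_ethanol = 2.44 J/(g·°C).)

c ≈ 0.511 J/(g·°C)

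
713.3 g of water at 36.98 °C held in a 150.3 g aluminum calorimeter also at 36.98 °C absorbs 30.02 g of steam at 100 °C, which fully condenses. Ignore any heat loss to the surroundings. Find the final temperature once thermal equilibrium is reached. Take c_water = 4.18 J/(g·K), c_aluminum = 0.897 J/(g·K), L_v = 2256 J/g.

T_f ≈ 60.3 °C

Setting the total heat transfer to zero:
condense steam: −30.02×2256 = −67725; condensate cools 100→T: 30.02×4.18×(T − 100) = 125.48(T − 100); original water: 2981.6(T − 36.98); cup: 134.82(T − 36.98)
3241.9 T = 67725 + 12548 + 115245 = 195518
T ≈ 60.31 °C (< 100 °C, so full condensation is consistent).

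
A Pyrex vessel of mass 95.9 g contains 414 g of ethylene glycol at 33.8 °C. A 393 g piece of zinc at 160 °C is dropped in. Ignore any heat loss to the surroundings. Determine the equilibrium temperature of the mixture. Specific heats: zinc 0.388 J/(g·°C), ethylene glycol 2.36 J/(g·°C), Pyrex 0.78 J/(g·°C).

T_f ≈ 49.8 °C

Setting the total heat transfer to zero:
393×0.388×(T − 160) + 414×2.36×(T − 33.8) + 95.9×0.78×(T − 33.8) = 0
(152.48 + 977.04 + 74.8) T = 152.48×160 + 977.04×33.8 + 74.8×33.8
T = 59950/1204.3 ≈ 49.78 °C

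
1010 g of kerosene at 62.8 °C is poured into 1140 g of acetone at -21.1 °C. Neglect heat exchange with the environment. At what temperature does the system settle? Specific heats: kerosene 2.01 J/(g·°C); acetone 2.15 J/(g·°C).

Setting the total heat transfer to zero:
1010*2.01*(T − 62.8) + 1140*2.15*(T − (-21.1)) = 0
4481.1 T = 75774
T = 75774/4481.1 ≈ 16.91 °C

T_f ≈ 16.9 °C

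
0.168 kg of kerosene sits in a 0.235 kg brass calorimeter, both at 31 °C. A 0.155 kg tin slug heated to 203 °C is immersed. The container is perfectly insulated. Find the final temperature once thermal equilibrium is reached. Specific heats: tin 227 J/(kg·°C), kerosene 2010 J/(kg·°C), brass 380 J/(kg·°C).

T_f ≈ 44.1 °C

Setting the total heat transfer to zero:
0.155*227*(T − 203) + 0.168*2010*(T − 31) + 0.235*380*(T − 31) = 0
462.17 T = 20379
T ≈ 44.09 °C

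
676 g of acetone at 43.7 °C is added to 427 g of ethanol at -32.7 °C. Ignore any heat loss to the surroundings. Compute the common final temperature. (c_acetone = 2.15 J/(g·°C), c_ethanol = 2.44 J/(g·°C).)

T_f ≈ 11.8 °C

Let T be the final temperature. ΣQ_i = 0:
676·2.15·(T − 43.7) + 427·2.44·(T − (-32.7)) = 0
1453.4(T − 43.7) + 1041.9(T − (-32.7)) = 0
(1453.4 + 1041.9) T = 1453.4·43.7 + 1041.9·(-32.7)
T = 29444 / 2495.3 = 11.8 °C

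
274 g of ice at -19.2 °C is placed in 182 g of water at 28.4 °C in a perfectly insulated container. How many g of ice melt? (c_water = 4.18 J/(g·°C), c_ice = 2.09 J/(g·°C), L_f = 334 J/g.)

Cooling the water to 0 °C releases 182×4.18×28.4 = 21606 J.
Warming the ice to 0 °C takes 274×2.09×19.2 = 10995 J, leaving 10611 J for melting.
Fully melting the ice requires m_ice L_f = 274×334 = 91516 J.
Since 10611 < 91516 J, not all the ice melts; equilibrium is at 0 °C.
m_melt = 10611 / L_f = 31.77 g.

m_melted ≈ 31.8 g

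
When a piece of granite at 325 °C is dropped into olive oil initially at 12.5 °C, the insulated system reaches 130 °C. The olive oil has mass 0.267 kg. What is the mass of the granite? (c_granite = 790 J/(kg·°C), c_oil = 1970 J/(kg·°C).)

m ≈ 0.401 kg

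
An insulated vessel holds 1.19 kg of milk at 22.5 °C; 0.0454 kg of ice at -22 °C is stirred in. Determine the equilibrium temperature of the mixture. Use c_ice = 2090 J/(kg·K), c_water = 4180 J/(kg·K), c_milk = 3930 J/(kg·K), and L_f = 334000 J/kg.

Energy balance with sensible and latent terms:
ice -22→0 °C: 0.0454·2090·22 = 2087.5; melt ice: 0.0454·334000 = 15164; meltwater 0→T: 0.0454·4180·T = 189.77 T; milk cools: 1.19·3930·(T − 22.5) = 4676.7(T − 22.5)
4866.5 T = 105226 − 17251 = 87975
T ≈ 18.08 °C. Since T > 0 °C, the all-ice-melts assumption holds.

T_f ≈ 18.1 °C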